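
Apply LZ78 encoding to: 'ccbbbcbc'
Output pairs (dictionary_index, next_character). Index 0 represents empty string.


LZ78 encoding steps:
Dictionary: {0: ''}
Step 1: w='' (idx 0), next='c' -> output (0, 'c'), add 'c' as idx 1
Step 2: w='c' (idx 1), next='b' -> output (1, 'b'), add 'cb' as idx 2
Step 3: w='' (idx 0), next='b' -> output (0, 'b'), add 'b' as idx 3
Step 4: w='b' (idx 3), next='c' -> output (3, 'c'), add 'bc' as idx 4
Step 5: w='bc' (idx 4), end of input -> output (4, '')


Encoded: [(0, 'c'), (1, 'b'), (0, 'b'), (3, 'c'), (4, '')]


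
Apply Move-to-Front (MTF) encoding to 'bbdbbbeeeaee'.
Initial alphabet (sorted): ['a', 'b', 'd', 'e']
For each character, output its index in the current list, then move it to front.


MTF encoding:
'b': index 1 in ['a', 'b', 'd', 'e'] -> ['b', 'a', 'd', 'e']
'b': index 0 in ['b', 'a', 'd', 'e'] -> ['b', 'a', 'd', 'e']
'd': index 2 in ['b', 'a', 'd', 'e'] -> ['d', 'b', 'a', 'e']
'b': index 1 in ['d', 'b', 'a', 'e'] -> ['b', 'd', 'a', 'e']
'b': index 0 in ['b', 'd', 'a', 'e'] -> ['b', 'd', 'a', 'e']
'b': index 0 in ['b', 'd', 'a', 'e'] -> ['b', 'd', 'a', 'e']
'e': index 3 in ['b', 'd', 'a', 'e'] -> ['e', 'b', 'd', 'a']
'e': index 0 in ['e', 'b', 'd', 'a'] -> ['e', 'b', 'd', 'a']
'e': index 0 in ['e', 'b', 'd', 'a'] -> ['e', 'b', 'd', 'a']
'a': index 3 in ['e', 'b', 'd', 'a'] -> ['a', 'e', 'b', 'd']
'e': index 1 in ['a', 'e', 'b', 'd'] -> ['e', 'a', 'b', 'd']
'e': index 0 in ['e', 'a', 'b', 'd'] -> ['e', 'a', 'b', 'd']


Output: [1, 0, 2, 1, 0, 0, 3, 0, 0, 3, 1, 0]


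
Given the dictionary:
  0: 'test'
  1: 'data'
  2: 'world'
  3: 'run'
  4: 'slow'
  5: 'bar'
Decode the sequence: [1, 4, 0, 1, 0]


Look up each index in the dictionary:
  1 -> 'data'
  4 -> 'slow'
  0 -> 'test'
  1 -> 'data'
  0 -> 'test'

Decoded: "data slow test data test"


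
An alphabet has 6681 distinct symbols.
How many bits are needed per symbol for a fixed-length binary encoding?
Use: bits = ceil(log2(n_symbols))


log2(6681) = 12.7058
Bracket: 2^12 = 4096 < 6681 <= 2^13 = 8192
So ceil(log2(6681)) = 13

bits = ceil(log2(6681)) = ceil(12.7058) = 13 bits


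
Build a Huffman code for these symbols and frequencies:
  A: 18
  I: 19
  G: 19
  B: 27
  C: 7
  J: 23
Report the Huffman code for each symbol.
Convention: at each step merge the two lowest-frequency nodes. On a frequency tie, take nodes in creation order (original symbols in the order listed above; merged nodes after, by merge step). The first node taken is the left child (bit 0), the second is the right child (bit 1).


Huffman tree construction:
Step 1: Merge C(7) + A(18) = 25
Step 2: Merge I(19) + G(19) = 38
Step 3: Merge J(23) + (C+A)(25) = 48
Step 4: Merge B(27) + (I+G)(38) = 65
Step 5: Merge (J+(C+A))(48) + (B+(I+G))(65) = 113
Read each symbol's code off the tree from the root (left child = 0, right child = 1).

Codes:
  A: 011 (length 3)
  I: 110 (length 3)
  G: 111 (length 3)
  B: 10 (length 2)
  C: 010 (length 3)
  J: 00 (length 2)
Average code length: 289/113 = 2.5575 bits/symbol


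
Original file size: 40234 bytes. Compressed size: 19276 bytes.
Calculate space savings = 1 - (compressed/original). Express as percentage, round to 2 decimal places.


ratio = compressed/original = 19276/40234 = 0.479097
savings = 1 - ratio = 1 - 0.479097 = 0.520903
as a percentage: 0.520903 * 100 = 52.09%

Space savings = 1 - 19276/40234 = 52.09%


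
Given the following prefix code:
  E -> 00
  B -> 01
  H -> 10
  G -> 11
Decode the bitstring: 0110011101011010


Decoding step by step:
Bits 01 -> B
Bits 10 -> H
Bits 01 -> B
Bits 11 -> G
Bits 01 -> B
Bits 01 -> B
Bits 10 -> H
Bits 10 -> H


Decoded message: BHBGBBHH


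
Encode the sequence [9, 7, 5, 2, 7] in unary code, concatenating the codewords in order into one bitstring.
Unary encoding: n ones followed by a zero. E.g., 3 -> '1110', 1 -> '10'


Encode each number as n ones followed by a terminating 0:
  9 -> 1111111110 (10 bits)
  7 -> 11111110 (8 bits)
  5 -> 111110 (6 bits)
  2 -> 110 (3 bits)
  7 -> 11111110 (8 bits)
Total length = 10 + 8 + 6 + 3 + 8 = 35 bits.

Unary([9, 7, 5, 2, 7]) = 11111111101111111011111011011111110 (35 bits)


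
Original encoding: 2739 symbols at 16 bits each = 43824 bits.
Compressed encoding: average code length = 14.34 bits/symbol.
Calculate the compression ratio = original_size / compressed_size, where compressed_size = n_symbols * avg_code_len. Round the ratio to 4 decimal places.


original_size = n_symbols * orig_bits = 2739 * 16 = 43824 bits
compressed_size = n_symbols * avg_code_len = 2739 * 14.34 = 39277.26 bits
ratio = original_size / compressed_size = 43824 / 39277.26 = 1.1158

Compression ratio = 1.1158


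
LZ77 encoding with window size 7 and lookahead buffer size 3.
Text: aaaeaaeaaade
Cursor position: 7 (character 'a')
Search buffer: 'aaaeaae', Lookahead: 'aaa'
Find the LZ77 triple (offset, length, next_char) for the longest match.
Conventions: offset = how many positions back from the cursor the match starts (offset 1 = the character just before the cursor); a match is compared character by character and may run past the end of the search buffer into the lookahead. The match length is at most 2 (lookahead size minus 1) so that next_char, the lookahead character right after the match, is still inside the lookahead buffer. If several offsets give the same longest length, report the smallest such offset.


Try each offset into the search buffer:
  offset=1 (pos 6, char 'e'): match length 0
  offset=2 (pos 5, char 'a'): match length 1
  offset=3 (pos 4, char 'a'): match length 2
  offset=4 (pos 3, char 'e'): match length 0
  offset=5 (pos 2, char 'a'): match length 1
  offset=6 (pos 1, char 'a'): match length 2
  offset=7 (pos 0, char 'a'): match length 2
Longest match has length 2, found at offsets 3, 6, 7; take the smallest, offset 3.
next_char = character at position 7 + 2 = 9 -> 'a'

Best match: offset=3, length=2 (matching 'aa' starting at position 4)
LZ77 triple: (3, 2, 'a')


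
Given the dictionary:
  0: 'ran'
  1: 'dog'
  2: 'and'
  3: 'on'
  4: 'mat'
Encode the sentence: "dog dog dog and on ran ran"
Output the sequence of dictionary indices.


Look up each word in the dictionary:
  'dog' -> 1
  'dog' -> 1
  'dog' -> 1
  'and' -> 2
  'on' -> 3
  'ran' -> 0
  'ran' -> 0

Encoded: [1, 1, 1, 2, 3, 0, 0]


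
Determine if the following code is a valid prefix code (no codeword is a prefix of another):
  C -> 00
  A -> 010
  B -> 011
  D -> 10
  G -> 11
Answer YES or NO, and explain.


Checking each pair (does one codeword prefix another?):
  C='00' vs A='010': no prefix
  C='00' vs B='011': no prefix
  C='00' vs D='10': no prefix
  C='00' vs G='11': no prefix
  A='010' vs C='00': no prefix
  A='010' vs B='011': no prefix
  A='010' vs D='10': no prefix
  A='010' vs G='11': no prefix
  B='011' vs C='00': no prefix
  B='011' vs A='010': no prefix
  B='011' vs D='10': no prefix
  B='011' vs G='11': no prefix
  D='10' vs C='00': no prefix
  D='10' vs A='010': no prefix
  D='10' vs B='011': no prefix
  D='10' vs G='11': no prefix
  G='11' vs C='00': no prefix
  G='11' vs A='010': no prefix
  G='11' vs B='011': no prefix
  G='11' vs D='10': no prefix
No violation found over all pairs.

YES -- this is a valid prefix code. No codeword is a prefix of any other codeword.


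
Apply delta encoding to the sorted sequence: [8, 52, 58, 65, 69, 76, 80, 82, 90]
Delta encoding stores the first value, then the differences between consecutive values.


First value: 8
Deltas:
  52 - 8 = 44
  58 - 52 = 6
  65 - 58 = 7
  69 - 65 = 4
  76 - 69 = 7
  80 - 76 = 4
  82 - 80 = 2
  90 - 82 = 8


Delta encoded: [8, 44, 6, 7, 4, 7, 4, 2, 8]


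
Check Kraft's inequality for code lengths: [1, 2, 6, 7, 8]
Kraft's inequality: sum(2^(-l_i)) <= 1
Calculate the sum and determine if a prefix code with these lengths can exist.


Sum = 2^(-1) + 2^(-2) + 2^(-6) + 2^(-7) + 2^(-8)
    = 0.5 + 0.25 + 0.015625 + 0.0078125 + 0.00390625
    = 199/256 = 0.77734375
Since 0.77734375 <= 1, Kraft's inequality IS satisfied.
A prefix code with these lengths CAN exist.

Kraft sum = 0.77734375. Satisfied.


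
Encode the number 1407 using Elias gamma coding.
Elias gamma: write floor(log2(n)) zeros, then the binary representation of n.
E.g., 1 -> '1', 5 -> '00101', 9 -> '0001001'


num_bits = floor(log2(1407)) + 1 = 11
leading_zeros = num_bits - 1 = 10
binary(1407) = 10101111111

Elias gamma(1407) = '0000000000' + '10101111111' = 000000000010101111111 (21 bits)


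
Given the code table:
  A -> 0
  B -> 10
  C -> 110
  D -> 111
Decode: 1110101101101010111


Decoding:
111 -> D
0 -> A
10 -> B
110 -> C
110 -> C
10 -> B
10 -> B
111 -> D


Result: DABCCBBD


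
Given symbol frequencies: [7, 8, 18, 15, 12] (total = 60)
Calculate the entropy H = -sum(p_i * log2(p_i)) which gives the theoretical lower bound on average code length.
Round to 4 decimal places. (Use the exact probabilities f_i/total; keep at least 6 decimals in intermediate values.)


Per-symbol terms -p_i * log2(p_i) with p_i = f_i/60:
  p = 7/60 = 0.116667: log2(p) = -3.099536, -p*log2(p) = 0.361612
  p = 8/60 = 0.133333: log2(p) = -2.906891, -p*log2(p) = 0.387585
  p = 18/60 = 0.300000: log2(p) = -1.736966, -p*log2(p) = 0.521090
  p = 15/60 = 0.250000: log2(p) = -2.000000, -p*log2(p) = 0.500000
  p = 12/60 = 0.200000: log2(p) = -2.321928, -p*log2(p) = 0.464386
H = 0.361612 + 0.387585 + 0.521090 + 0.500000 + 0.464386 = 2.234673

H = 2.2347 bits/symbol


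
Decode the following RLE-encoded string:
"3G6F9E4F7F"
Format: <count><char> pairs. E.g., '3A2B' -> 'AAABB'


Expanding each <count><char> pair:
  3G -> 'GGG'
  6F -> 'FFFFFF'
  9E -> 'EEEEEEEEE'
  4F -> 'FFFF'
  7F -> 'FFFFFFF'

Decoded = GGGFFFFFFEEEEEEEEEFFFFFFFFFFF


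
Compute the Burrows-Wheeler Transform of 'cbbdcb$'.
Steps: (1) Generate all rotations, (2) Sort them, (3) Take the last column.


Rotations (sorted):
  0: $cbbdcb -> last char: b
  1: b$cbbdc -> last char: c
  2: bbdcb$c -> last char: c
  3: bdcb$cb -> last char: b
  4: cb$cbbd -> last char: d
  5: cbbdcb$ -> last char: $
  6: dcb$cbb -> last char: b


BWT = bccbd$b


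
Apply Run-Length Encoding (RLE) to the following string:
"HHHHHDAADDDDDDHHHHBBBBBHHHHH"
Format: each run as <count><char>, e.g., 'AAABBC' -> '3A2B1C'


Scanning runs left to right:
  i=0: run of 'H' x 5 -> '5H'
  i=5: run of 'D' x 1 -> '1D'
  i=6: run of 'A' x 2 -> '2A'
  i=8: run of 'D' x 6 -> '6D'
  i=14: run of 'H' x 4 -> '4H'
  i=18: run of 'B' x 5 -> '5B'
  i=23: run of 'H' x 5 -> '5H'

RLE = 5H1D2A6D4H5B5H


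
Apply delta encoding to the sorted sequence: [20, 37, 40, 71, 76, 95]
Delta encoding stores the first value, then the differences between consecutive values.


First value: 20
Deltas:
  37 - 20 = 17
  40 - 37 = 3
  71 - 40 = 31
  76 - 71 = 5
  95 - 76 = 19


Delta encoded: [20, 17, 3, 31, 5, 19]


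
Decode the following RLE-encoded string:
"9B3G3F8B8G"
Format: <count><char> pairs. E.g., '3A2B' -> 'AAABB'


Expanding each <count><char> pair:
  9B -> 'BBBBBBBBB'
  3G -> 'GGG'
  3F -> 'FFF'
  8B -> 'BBBBBBBB'
  8G -> 'GGGGGGGG'

Decoded = BBBBBBBBBGGGFFFBBBBBBBBGGGGGGGG


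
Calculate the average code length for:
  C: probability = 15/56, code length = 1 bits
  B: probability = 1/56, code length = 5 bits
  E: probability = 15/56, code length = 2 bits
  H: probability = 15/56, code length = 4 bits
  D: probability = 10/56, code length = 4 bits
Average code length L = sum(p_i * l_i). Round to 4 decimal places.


Weighted contributions p_i * l_i:
  C: (15/56) * 1 = 15/56
  B: (1/56) * 5 = 5/56
  E: (15/56) * 2 = 30/56
  H: (15/56) * 4 = 60/56
  D: (10/56) * 4 = 40/56
Sum = (15 + 5 + 30 + 60 + 40)/56 = 150/56

L = 150/56 = 2.6786 bits/symbol


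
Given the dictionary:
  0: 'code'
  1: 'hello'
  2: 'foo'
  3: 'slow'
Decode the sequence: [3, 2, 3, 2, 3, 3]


Look up each index in the dictionary:
  3 -> 'slow'
  2 -> 'foo'
  3 -> 'slow'
  2 -> 'foo'
  3 -> 'slow'
  3 -> 'slow'

Decoded: "slow foo slow foo slow slow"


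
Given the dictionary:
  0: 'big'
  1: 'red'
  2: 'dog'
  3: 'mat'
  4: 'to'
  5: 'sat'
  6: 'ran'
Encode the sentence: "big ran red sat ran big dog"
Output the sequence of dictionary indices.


Look up each word in the dictionary:
  'big' -> 0
  'ran' -> 6
  'red' -> 1
  'sat' -> 5
  'ran' -> 6
  'big' -> 0
  'dog' -> 2

Encoded: [0, 6, 1, 5, 6, 0, 2]


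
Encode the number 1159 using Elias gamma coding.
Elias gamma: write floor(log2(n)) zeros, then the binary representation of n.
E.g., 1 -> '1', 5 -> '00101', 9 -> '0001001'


num_bits = floor(log2(1159)) + 1 = 11
leading_zeros = num_bits - 1 = 10
binary(1159) = 10010000111

Elias gamma(1159) = '0000000000' + '10010000111' = 000000000010010000111 (21 bits)


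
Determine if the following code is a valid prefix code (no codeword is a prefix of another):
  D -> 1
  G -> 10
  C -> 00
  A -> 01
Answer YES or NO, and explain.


Checking each pair (does one codeword prefix another?):
  D='1' vs G='10': prefix -- VIOLATION

NO -- this is NOT a valid prefix code. D (1) is a prefix of G (10).


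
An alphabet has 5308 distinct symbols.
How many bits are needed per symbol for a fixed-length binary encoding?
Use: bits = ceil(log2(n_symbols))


log2(5308) = 12.374
Bracket: 2^12 = 4096 < 5308 <= 2^13 = 8192
So ceil(log2(5308)) = 13

bits = ceil(log2(5308)) = ceil(12.374) = 13 bits


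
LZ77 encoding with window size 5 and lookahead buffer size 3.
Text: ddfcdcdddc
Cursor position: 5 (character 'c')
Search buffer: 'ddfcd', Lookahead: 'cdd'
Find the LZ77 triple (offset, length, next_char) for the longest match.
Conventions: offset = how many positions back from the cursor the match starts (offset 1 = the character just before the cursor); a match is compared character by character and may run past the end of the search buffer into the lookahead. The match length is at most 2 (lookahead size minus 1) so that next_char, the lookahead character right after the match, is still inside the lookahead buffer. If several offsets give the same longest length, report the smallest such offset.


Try each offset into the search buffer:
  offset=1 (pos 4, char 'd'): match length 0
  offset=2 (pos 3, char 'c'): match length 2
  offset=3 (pos 2, char 'f'): match length 0
  offset=4 (pos 1, char 'd'): match length 0
  offset=5 (pos 0, char 'd'): match length 0
Longest match has length 2 at offset 2.
next_char = character at position 5 + 2 = 7 -> 'd'

Best match: offset=2, length=2 (matching 'cd' starting at position 3)
LZ77 triple: (2, 2, 'd')


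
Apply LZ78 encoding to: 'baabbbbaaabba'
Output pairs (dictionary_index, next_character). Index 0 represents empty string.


LZ78 encoding steps:
Dictionary: {0: ''}
Step 1: w='' (idx 0), next='b' -> output (0, 'b'), add 'b' as idx 1
Step 2: w='' (idx 0), next='a' -> output (0, 'a'), add 'a' as idx 2
Step 3: w='a' (idx 2), next='b' -> output (2, 'b'), add 'ab' as idx 3
Step 4: w='b' (idx 1), next='b' -> output (1, 'b'), add 'bb' as idx 4
Step 5: w='b' (idx 1), next='a' -> output (1, 'a'), add 'ba' as idx 5
Step 6: w='a' (idx 2), next='a' -> output (2, 'a'), add 'aa' as idx 6
Step 7: w='bb' (idx 4), next='a' -> output (4, 'a'), add 'bba' as idx 7


Encoded: [(0, 'b'), (0, 'a'), (2, 'b'), (1, 'b'), (1, 'a'), (2, 'a'), (4, 'a')]


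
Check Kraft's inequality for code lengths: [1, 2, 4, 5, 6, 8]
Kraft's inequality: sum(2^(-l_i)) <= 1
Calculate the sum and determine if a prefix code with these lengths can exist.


Sum = 2^(-1) + 2^(-2) + 2^(-4) + 2^(-5) + 2^(-6) + 2^(-8)
    = 0.5 + 0.25 + 0.0625 + 0.03125 + 0.015625 + 0.00390625
    = 221/256 = 0.86328125
Since 0.86328125 <= 1, Kraft's inequality IS satisfied.
A prefix code with these lengths CAN exist.

Kraft sum = 0.86328125. Satisfied.


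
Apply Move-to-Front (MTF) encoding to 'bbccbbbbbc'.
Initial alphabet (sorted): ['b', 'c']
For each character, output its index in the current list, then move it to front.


MTF encoding:
'b': index 0 in ['b', 'c'] -> ['b', 'c']
'b': index 0 in ['b', 'c'] -> ['b', 'c']
'c': index 1 in ['b', 'c'] -> ['c', 'b']
'c': index 0 in ['c', 'b'] -> ['c', 'b']
'b': index 1 in ['c', 'b'] -> ['b', 'c']
'b': index 0 in ['b', 'c'] -> ['b', 'c']
'b': index 0 in ['b', 'c'] -> ['b', 'c']
'b': index 0 in ['b', 'c'] -> ['b', 'c']
'b': index 0 in ['b', 'c'] -> ['b', 'c']
'c': index 1 in ['b', 'c'] -> ['c', 'b']


Output: [0, 0, 1, 0, 1, 0, 0, 0, 0, 1]


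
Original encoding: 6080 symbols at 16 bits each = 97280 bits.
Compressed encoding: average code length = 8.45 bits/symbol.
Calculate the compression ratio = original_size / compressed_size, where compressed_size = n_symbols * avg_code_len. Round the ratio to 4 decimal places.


original_size = n_symbols * orig_bits = 6080 * 16 = 97280 bits
compressed_size = n_symbols * avg_code_len = 6080 * 8.45 = 51376.0 bits
ratio = original_size / compressed_size = 97280 / 51376.0 = 1.8935

Compression ratio = 1.8935


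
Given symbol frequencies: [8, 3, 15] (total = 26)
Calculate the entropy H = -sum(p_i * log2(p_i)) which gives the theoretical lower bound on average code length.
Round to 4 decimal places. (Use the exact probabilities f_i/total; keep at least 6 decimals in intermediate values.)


Per-symbol terms -p_i * log2(p_i) with p_i = f_i/26:
  p = 8/26 = 0.307692: log2(p) = -1.700440, -p*log2(p) = 0.523212
  p = 3/26 = 0.115385: log2(p) = -3.115477, -p*log2(p) = 0.359478
  p = 15/26 = 0.576923: log2(p) = -0.793549, -p*log2(p) = 0.457817
H = 0.523212 + 0.359478 + 0.457817 = 1.340507

H = 1.3405 bits/symbol


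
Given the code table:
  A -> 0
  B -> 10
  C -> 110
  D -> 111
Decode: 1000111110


Decoding:
10 -> B
0 -> A
0 -> A
111 -> D
110 -> C


Result: BAADC


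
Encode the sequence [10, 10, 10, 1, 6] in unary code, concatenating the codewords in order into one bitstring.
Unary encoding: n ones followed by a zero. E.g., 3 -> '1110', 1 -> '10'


Encode each number as n ones followed by a terminating 0:
  10 -> 11111111110 (11 bits)
  10 -> 11111111110 (11 bits)
  10 -> 11111111110 (11 bits)
  1 -> 10 (2 bits)
  6 -> 1111110 (7 bits)
Total length = 11 + 11 + 11 + 2 + 7 = 42 bits.

Unary([10, 10, 10, 1, 6]) = 111111111101111111111011111111110101111110 (42 bits)


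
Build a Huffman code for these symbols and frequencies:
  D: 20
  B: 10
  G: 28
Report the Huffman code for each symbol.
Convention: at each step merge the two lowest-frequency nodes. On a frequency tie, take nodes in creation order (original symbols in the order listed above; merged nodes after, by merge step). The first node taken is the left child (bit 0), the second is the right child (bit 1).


Huffman tree construction:
Step 1: Merge B(10) + D(20) = 30
Step 2: Merge G(28) + (B+D)(30) = 58
Read each symbol's code off the tree from the root (left child = 0, right child = 1).

Codes:
  D: 11 (length 2)
  B: 10 (length 2)
  G: 0 (length 1)
Average code length: 88/58 = 1.5172 bits/symbol


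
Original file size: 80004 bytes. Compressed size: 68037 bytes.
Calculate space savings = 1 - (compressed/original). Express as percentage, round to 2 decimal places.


ratio = compressed/original = 68037/80004 = 0.85042
savings = 1 - ratio = 1 - 0.85042 = 0.14958
as a percentage: 0.14958 * 100 = 14.96%

Space savings = 1 - 68037/80004 = 14.96%


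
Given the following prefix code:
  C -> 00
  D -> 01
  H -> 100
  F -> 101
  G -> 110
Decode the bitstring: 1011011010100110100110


Decoding step by step:
Bits 101 -> F
Bits 101 -> F
Bits 101 -> F
Bits 01 -> D
Bits 00 -> C
Bits 110 -> G
Bits 100 -> H
Bits 110 -> G


Decoded message: FFFDCGHG


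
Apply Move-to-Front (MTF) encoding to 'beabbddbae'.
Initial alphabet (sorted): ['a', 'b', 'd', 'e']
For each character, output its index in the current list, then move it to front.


MTF encoding:
'b': index 1 in ['a', 'b', 'd', 'e'] -> ['b', 'a', 'd', 'e']
'e': index 3 in ['b', 'a', 'd', 'e'] -> ['e', 'b', 'a', 'd']
'a': index 2 in ['e', 'b', 'a', 'd'] -> ['a', 'e', 'b', 'd']
'b': index 2 in ['a', 'e', 'b', 'd'] -> ['b', 'a', 'e', 'd']
'b': index 0 in ['b', 'a', 'e', 'd'] -> ['b', 'a', 'e', 'd']
'd': index 3 in ['b', 'a', 'e', 'd'] -> ['d', 'b', 'a', 'e']
'd': index 0 in ['d', 'b', 'a', 'e'] -> ['d', 'b', 'a', 'e']
'b': index 1 in ['d', 'b', 'a', 'e'] -> ['b', 'd', 'a', 'e']
'a': index 2 in ['b', 'd', 'a', 'e'] -> ['a', 'b', 'd', 'e']
'e': index 3 in ['a', 'b', 'd', 'e'] -> ['e', 'a', 'b', 'd']


Output: [1, 3, 2, 2, 0, 3, 0, 1, 2, 3]


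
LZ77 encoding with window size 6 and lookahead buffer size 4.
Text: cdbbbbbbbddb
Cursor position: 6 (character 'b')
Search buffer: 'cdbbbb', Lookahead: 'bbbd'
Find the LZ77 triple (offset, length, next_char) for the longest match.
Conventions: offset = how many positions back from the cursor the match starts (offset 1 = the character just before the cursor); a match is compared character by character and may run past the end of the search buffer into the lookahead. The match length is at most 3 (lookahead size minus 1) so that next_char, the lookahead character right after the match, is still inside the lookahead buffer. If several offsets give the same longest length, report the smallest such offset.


Try each offset into the search buffer:
  offset=1 (pos 5, char 'b'): match length 3
  offset=2 (pos 4, char 'b'): match length 3
  offset=3 (pos 3, char 'b'): match length 3
  offset=4 (pos 2, char 'b'): match length 3
  offset=5 (pos 1, char 'd'): match length 0
  offset=6 (pos 0, char 'c'): match length 0
Longest match has length 3, found at offsets 1, 2, 3, 4; take the smallest, offset 1.
next_char = character at position 6 + 3 = 9 -> 'd'

Best match: offset=1, length=3 (matching 'bbb' starting at position 5)
LZ77 triple: (1, 3, 'd')


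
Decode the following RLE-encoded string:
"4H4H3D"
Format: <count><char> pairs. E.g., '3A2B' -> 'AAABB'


Expanding each <count><char> pair:
  4H -> 'HHHH'
  4H -> 'HHHH'
  3D -> 'DDD'

Decoded = HHHHHHHHDDD


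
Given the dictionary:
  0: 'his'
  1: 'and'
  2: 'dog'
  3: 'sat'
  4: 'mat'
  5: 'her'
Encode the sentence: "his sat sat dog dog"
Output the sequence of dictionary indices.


Look up each word in the dictionary:
  'his' -> 0
  'sat' -> 3
  'sat' -> 3
  'dog' -> 2
  'dog' -> 2

Encoded: [0, 3, 3, 2, 2]


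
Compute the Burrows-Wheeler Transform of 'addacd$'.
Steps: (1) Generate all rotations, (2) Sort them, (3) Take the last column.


Rotations (sorted):
  0: $addacd -> last char: d
  1: acd$add -> last char: d
  2: addacd$ -> last char: $
  3: cd$adda -> last char: a
  4: d$addac -> last char: c
  5: dacd$ad -> last char: d
  6: ddacd$a -> last char: a


BWT = dd$acda


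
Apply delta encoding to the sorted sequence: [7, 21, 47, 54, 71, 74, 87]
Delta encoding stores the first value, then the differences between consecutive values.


First value: 7
Deltas:
  21 - 7 = 14
  47 - 21 = 26
  54 - 47 = 7
  71 - 54 = 17
  74 - 71 = 3
  87 - 74 = 13


Delta encoded: [7, 14, 26, 7, 17, 3, 13]


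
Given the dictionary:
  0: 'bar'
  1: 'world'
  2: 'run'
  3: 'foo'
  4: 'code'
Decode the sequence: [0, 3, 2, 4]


Look up each index in the dictionary:
  0 -> 'bar'
  3 -> 'foo'
  2 -> 'run'
  4 -> 'code'

Decoded: "bar foo run code"


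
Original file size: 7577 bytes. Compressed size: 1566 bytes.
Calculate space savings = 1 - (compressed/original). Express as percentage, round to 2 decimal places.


ratio = compressed/original = 1566/7577 = 0.206678
savings = 1 - ratio = 1 - 0.206678 = 0.793322
as a percentage: 0.793322 * 100 = 79.33%

Space savings = 1 - 1566/7577 = 79.33%


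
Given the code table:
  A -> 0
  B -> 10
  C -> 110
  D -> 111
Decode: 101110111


Decoding:
10 -> B
111 -> D
0 -> A
111 -> D


Result: BDAD


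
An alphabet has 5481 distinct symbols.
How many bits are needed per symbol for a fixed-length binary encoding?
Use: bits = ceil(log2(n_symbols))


log2(5481) = 12.4202
Bracket: 2^12 = 4096 < 5481 <= 2^13 = 8192
So ceil(log2(5481)) = 13

bits = ceil(log2(5481)) = ceil(12.4202) = 13 bits


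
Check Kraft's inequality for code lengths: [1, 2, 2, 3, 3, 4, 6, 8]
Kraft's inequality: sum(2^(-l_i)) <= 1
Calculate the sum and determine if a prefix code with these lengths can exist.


Sum = 2^(-1) + 2^(-2) + 2^(-2) + 2^(-3) + 2^(-3) + 2^(-4) + 2^(-6) + 2^(-8)
    = 0.5 + 0.25 + 0.25 + 0.125 + 0.125 + 0.0625 + 0.015625 + 0.00390625
    = 341/256 = 1.33203125
Since 1.33203125 > 1, Kraft's inequality is NOT satisfied.
A prefix code with these lengths CANNOT exist.

Kraft sum = 1.33203125. Not satisfied.


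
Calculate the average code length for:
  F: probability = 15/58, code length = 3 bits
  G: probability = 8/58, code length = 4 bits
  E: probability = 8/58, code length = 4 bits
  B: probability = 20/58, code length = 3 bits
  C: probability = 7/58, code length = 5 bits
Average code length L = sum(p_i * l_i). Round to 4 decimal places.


Weighted contributions p_i * l_i:
  F: (15/58) * 3 = 45/58
  G: (8/58) * 4 = 32/58
  E: (8/58) * 4 = 32/58
  B: (20/58) * 3 = 60/58
  C: (7/58) * 5 = 35/58
Sum = (45 + 32 + 32 + 60 + 35)/58 = 204/58

L = 204/58 = 3.5172 bits/symbol


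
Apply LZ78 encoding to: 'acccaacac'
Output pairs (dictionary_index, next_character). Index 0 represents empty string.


LZ78 encoding steps:
Dictionary: {0: ''}
Step 1: w='' (idx 0), next='a' -> output (0, 'a'), add 'a' as idx 1
Step 2: w='' (idx 0), next='c' -> output (0, 'c'), add 'c' as idx 2
Step 3: w='c' (idx 2), next='c' -> output (2, 'c'), add 'cc' as idx 3
Step 4: w='a' (idx 1), next='a' -> output (1, 'a'), add 'aa' as idx 4
Step 5: w='c' (idx 2), next='a' -> output (2, 'a'), add 'ca' as idx 5
Step 6: w='c' (idx 2), end of input -> output (2, '')


Encoded: [(0, 'a'), (0, 'c'), (2, 'c'), (1, 'a'), (2, 'a'), (2, '')]


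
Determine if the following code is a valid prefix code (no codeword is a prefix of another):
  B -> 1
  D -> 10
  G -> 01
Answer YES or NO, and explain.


Checking each pair (does one codeword prefix another?):
  B='1' vs D='10': prefix -- VIOLATION

NO -- this is NOT a valid prefix code. B (1) is a prefix of D (10).


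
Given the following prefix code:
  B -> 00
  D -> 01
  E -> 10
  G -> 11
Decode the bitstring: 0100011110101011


Decoding step by step:
Bits 01 -> D
Bits 00 -> B
Bits 01 -> D
Bits 11 -> G
Bits 10 -> E
Bits 10 -> E
Bits 10 -> E
Bits 11 -> G


Decoded message: DBDGEEEG


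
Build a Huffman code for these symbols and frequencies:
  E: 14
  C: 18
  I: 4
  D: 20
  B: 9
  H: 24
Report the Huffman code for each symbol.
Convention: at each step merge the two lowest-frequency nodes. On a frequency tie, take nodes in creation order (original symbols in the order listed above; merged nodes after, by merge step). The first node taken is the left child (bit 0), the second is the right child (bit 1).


Huffman tree construction:
Step 1: Merge I(4) + B(9) = 13
Step 2: Merge (I+B)(13) + E(14) = 27
Step 3: Merge C(18) + D(20) = 38
Step 4: Merge H(24) + ((I+B)+E)(27) = 51
Step 5: Merge (C+D)(38) + (H+((I+B)+E))(51) = 89
Read each symbol's code off the tree from the root (left child = 0, right child = 1).

Codes:
  E: 111 (length 3)
  C: 00 (length 2)
  I: 1100 (length 4)
  D: 01 (length 2)
  B: 1101 (length 4)
  H: 10 (length 2)
Average code length: 218/89 = 2.4494 bits/symbol


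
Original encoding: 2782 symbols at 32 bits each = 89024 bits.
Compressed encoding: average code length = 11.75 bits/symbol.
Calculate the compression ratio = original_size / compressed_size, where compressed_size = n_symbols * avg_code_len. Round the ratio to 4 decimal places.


original_size = n_symbols * orig_bits = 2782 * 32 = 89024 bits
compressed_size = n_symbols * avg_code_len = 2782 * 11.75 = 32688.5 bits
ratio = original_size / compressed_size = 89024 / 32688.5 = 2.7234

Compression ratio = 2.7234


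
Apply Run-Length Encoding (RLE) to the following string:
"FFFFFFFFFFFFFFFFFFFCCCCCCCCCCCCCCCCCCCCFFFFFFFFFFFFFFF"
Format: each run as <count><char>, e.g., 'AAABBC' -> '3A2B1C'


Scanning runs left to right:
  i=0: run of 'F' x 19 -> '19F'
  i=19: run of 'C' x 20 -> '20C'
  i=39: run of 'F' x 15 -> '15F'

RLE = 19F20C15F


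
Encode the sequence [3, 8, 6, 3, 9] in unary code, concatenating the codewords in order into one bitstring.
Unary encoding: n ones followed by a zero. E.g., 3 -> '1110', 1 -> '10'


Encode each number as n ones followed by a terminating 0:
  3 -> 1110 (4 bits)
  8 -> 111111110 (9 bits)
  6 -> 1111110 (7 bits)
  3 -> 1110 (4 bits)
  9 -> 1111111110 (10 bits)
Total length = 4 + 9 + 7 + 4 + 10 = 34 bits.

Unary([3, 8, 6, 3, 9]) = 1110111111110111111011101111111110 (34 bits)


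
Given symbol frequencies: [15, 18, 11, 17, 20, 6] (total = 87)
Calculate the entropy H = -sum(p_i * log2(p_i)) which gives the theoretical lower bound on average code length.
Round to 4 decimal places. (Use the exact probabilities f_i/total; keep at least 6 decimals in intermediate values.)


Per-symbol terms -p_i * log2(p_i) with p_i = f_i/87:
  p = 15/87 = 0.172414: log2(p) = -2.536053, -p*log2(p) = 0.437251
  p = 18/87 = 0.206897: log2(p) = -2.273018, -p*log2(p) = 0.470280
  p = 11/87 = 0.126437: log2(p) = -2.983512, -p*log2(p) = 0.377226
  p = 17/87 = 0.195402: log2(p) = -2.355481, -p*log2(p) = 0.460266
  p = 20/87 = 0.229885: log2(p) = -2.121015, -p*log2(p) = 0.487590
  p = 6/87 = 0.068966: log2(p) = -3.857981, -p*log2(p) = 0.266068
H = 0.437251 + 0.470280 + 0.377226 + 0.460266 + 0.487590 + 0.266068 = 2.498681

H = 2.4987 bits/symbol


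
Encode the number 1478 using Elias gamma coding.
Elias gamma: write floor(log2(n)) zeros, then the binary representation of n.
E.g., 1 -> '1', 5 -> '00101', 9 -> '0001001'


num_bits = floor(log2(1478)) + 1 = 11
leading_zeros = num_bits - 1 = 10
binary(1478) = 10111000110

Elias gamma(1478) = '0000000000' + '10111000110' = 000000000010111000110 (21 bits)


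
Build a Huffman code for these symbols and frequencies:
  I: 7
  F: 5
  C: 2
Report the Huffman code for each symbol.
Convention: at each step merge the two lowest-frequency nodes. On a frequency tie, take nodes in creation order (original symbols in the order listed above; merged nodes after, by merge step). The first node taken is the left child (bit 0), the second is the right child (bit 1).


Huffman tree construction:
Step 1: Merge C(2) + F(5) = 7
Step 2: Merge I(7) + (C+F)(7) = 14
Read each symbol's code off the tree from the root (left child = 0, right child = 1).

Codes:
  I: 0 (length 1)
  F: 11 (length 2)
  C: 10 (length 2)
Average code length: 21/14 = 1.5000 bits/symbol


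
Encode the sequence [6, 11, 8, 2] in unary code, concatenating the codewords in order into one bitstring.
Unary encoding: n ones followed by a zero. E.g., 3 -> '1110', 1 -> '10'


Encode each number as n ones followed by a terminating 0:
  6 -> 1111110 (7 bits)
  11 -> 111111111110 (12 bits)
  8 -> 111111110 (9 bits)
  2 -> 110 (3 bits)
Total length = 7 + 12 + 9 + 3 = 31 bits.

Unary([6, 11, 8, 2]) = 1111110111111111110111111110110 (31 bits)


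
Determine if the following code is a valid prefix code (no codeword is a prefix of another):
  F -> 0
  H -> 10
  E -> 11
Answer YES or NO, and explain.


Checking each pair (does one codeword prefix another?):
  F='0' vs H='10': no prefix
  F='0' vs E='11': no prefix
  H='10' vs F='0': no prefix
  H='10' vs E='11': no prefix
  E='11' vs F='0': no prefix
  E='11' vs H='10': no prefix
No violation found over all pairs.

YES -- this is a valid prefix code. No codeword is a prefix of any other codeword.


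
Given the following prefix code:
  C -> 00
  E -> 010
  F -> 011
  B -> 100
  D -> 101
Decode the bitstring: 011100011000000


Decoding step by step:
Bits 011 -> F
Bits 100 -> B
Bits 011 -> F
Bits 00 -> C
Bits 00 -> C
Bits 00 -> C


Decoded message: FBFCCC


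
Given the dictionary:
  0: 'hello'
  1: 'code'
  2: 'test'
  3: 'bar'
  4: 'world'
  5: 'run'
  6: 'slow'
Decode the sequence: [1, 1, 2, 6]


Look up each index in the dictionary:
  1 -> 'code'
  1 -> 'code'
  2 -> 'test'
  6 -> 'slow'

Decoded: "code code test slow"


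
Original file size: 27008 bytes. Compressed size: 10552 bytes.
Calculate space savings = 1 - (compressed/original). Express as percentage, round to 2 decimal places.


ratio = compressed/original = 10552/27008 = 0.390699
savings = 1 - ratio = 1 - 0.390699 = 0.609301
as a percentage: 0.609301 * 100 = 60.93%

Space savings = 1 - 10552/27008 = 60.93%


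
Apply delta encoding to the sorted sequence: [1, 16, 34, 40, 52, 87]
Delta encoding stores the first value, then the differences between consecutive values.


First value: 1
Deltas:
  16 - 1 = 15
  34 - 16 = 18
  40 - 34 = 6
  52 - 40 = 12
  87 - 52 = 35


Delta encoded: [1, 15, 18, 6, 12, 35]


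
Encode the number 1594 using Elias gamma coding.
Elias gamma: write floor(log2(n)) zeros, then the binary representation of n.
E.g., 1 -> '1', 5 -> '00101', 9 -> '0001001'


num_bits = floor(log2(1594)) + 1 = 11
leading_zeros = num_bits - 1 = 10
binary(1594) = 11000111010

Elias gamma(1594) = '0000000000' + '11000111010' = 000000000011000111010 (21 bits)


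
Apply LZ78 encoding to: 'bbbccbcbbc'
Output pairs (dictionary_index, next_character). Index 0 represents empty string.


LZ78 encoding steps:
Dictionary: {0: ''}
Step 1: w='' (idx 0), next='b' -> output (0, 'b'), add 'b' as idx 1
Step 2: w='b' (idx 1), next='b' -> output (1, 'b'), add 'bb' as idx 2
Step 3: w='' (idx 0), next='c' -> output (0, 'c'), add 'c' as idx 3
Step 4: w='c' (idx 3), next='b' -> output (3, 'b'), add 'cb' as idx 4
Step 5: w='cb' (idx 4), next='b' -> output (4, 'b'), add 'cbb' as idx 5
Step 6: w='c' (idx 3), end of input -> output (3, '')


Encoded: [(0, 'b'), (1, 'b'), (0, 'c'), (3, 'b'), (4, 'b'), (3, '')]


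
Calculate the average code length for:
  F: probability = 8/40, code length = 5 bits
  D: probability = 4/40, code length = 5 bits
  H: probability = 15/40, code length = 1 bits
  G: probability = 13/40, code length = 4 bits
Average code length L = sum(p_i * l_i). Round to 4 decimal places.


Weighted contributions p_i * l_i:
  F: (8/40) * 5 = 40/40
  D: (4/40) * 5 = 20/40
  H: (15/40) * 1 = 15/40
  G: (13/40) * 4 = 52/40
Sum = (40 + 20 + 15 + 52)/40 = 127/40

L = 127/40 = 3.1750 bits/symbol


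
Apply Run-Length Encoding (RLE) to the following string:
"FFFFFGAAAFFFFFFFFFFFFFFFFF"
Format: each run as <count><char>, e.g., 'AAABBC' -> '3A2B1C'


Scanning runs left to right:
  i=0: run of 'F' x 5 -> '5F'
  i=5: run of 'G' x 1 -> '1G'
  i=6: run of 'A' x 3 -> '3A'
  i=9: run of 'F' x 17 -> '17F'

RLE = 5F1G3A17F


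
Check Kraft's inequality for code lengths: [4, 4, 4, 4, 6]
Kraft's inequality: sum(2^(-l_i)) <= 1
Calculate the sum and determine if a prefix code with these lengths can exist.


Sum = 2^(-4) + 2^(-4) + 2^(-4) + 2^(-4) + 2^(-6)
    = 0.0625 + 0.0625 + 0.0625 + 0.0625 + 0.015625
    = 17/64 = 0.265625
Since 0.265625 <= 1, Kraft's inequality IS satisfied.
A prefix code with these lengths CAN exist.

Kraft sum = 0.265625. Satisfied.


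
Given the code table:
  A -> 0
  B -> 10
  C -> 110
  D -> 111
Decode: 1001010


Decoding:
10 -> B
0 -> A
10 -> B
10 -> B


Result: BABB


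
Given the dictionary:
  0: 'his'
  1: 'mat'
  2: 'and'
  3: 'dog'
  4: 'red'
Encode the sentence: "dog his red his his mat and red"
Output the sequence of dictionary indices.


Look up each word in the dictionary:
  'dog' -> 3
  'his' -> 0
  'red' -> 4
  'his' -> 0
  'his' -> 0
  'mat' -> 1
  'and' -> 2
  'red' -> 4

Encoded: [3, 0, 4, 0, 0, 1, 2, 4]


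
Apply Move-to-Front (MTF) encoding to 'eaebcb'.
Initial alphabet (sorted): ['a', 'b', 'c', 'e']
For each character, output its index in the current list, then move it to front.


MTF encoding:
'e': index 3 in ['a', 'b', 'c', 'e'] -> ['e', 'a', 'b', 'c']
'a': index 1 in ['e', 'a', 'b', 'c'] -> ['a', 'e', 'b', 'c']
'e': index 1 in ['a', 'e', 'b', 'c'] -> ['e', 'a', 'b', 'c']
'b': index 2 in ['e', 'a', 'b', 'c'] -> ['b', 'e', 'a', 'c']
'c': index 3 in ['b', 'e', 'a', 'c'] -> ['c', 'b', 'e', 'a']
'b': index 1 in ['c', 'b', 'e', 'a'] -> ['b', 'c', 'e', 'a']


Output: [3, 1, 1, 2, 3, 1]


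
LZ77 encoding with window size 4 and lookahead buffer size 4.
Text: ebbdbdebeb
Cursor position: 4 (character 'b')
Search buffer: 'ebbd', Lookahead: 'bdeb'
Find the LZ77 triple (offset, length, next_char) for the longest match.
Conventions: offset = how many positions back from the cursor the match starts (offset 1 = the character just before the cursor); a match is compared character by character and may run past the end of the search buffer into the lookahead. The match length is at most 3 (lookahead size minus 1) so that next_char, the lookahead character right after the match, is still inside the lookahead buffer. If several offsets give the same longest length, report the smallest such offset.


Try each offset into the search buffer:
  offset=1 (pos 3, char 'd'): match length 0
  offset=2 (pos 2, char 'b'): match length 2
  offset=3 (pos 1, char 'b'): match length 1
  offset=4 (pos 0, char 'e'): match length 0
Longest match has length 2 at offset 2.
next_char = character at position 4 + 2 = 6 -> 'e'

Best match: offset=2, length=2 (matching 'bd' starting at position 2)
LZ77 triple: (2, 2, 'e')


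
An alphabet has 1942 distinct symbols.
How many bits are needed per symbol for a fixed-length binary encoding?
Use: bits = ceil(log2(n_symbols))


log2(1942) = 10.9233
Bracket: 2^10 = 1024 < 1942 <= 2^11 = 2048
So ceil(log2(1942)) = 11

bits = ceil(log2(1942)) = ceil(10.9233) = 11 bits


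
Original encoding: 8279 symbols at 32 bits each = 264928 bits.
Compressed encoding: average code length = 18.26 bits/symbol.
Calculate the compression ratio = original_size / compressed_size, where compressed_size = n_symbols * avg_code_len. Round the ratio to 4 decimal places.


original_size = n_symbols * orig_bits = 8279 * 32 = 264928 bits
compressed_size = n_symbols * avg_code_len = 8279 * 18.26 = 151174.54 bits
ratio = original_size / compressed_size = 264928 / 151174.54 = 1.7525

Compression ratio = 1.7525


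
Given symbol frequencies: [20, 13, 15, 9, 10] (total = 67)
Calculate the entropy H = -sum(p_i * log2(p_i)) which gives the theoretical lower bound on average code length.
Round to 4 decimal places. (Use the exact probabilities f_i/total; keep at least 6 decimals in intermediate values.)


Per-symbol terms -p_i * log2(p_i) with p_i = f_i/67:
  p = 20/67 = 0.298507: log2(p) = -1.744161, -p*log2(p) = 0.520645
  p = 13/67 = 0.194030: log2(p) = -2.365649, -p*log2(p) = 0.459007
  p = 15/67 = 0.223881: log2(p) = -2.159199, -p*log2(p) = 0.483403
  p = 9/67 = 0.134328: log2(p) = -2.896164, -p*log2(p) = 0.389037
  p = 10/67 = 0.149254: log2(p) = -2.744161, -p*log2(p) = 0.409576
H = 0.520645 + 0.459007 + 0.483403 + 0.389037 + 0.409576 = 2.261668

H = 2.2617 bits/symbol


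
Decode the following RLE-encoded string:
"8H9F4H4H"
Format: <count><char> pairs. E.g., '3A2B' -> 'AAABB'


Expanding each <count><char> pair:
  8H -> 'HHHHHHHH'
  9F -> 'FFFFFFFFF'
  4H -> 'HHHH'
  4H -> 'HHHH'

Decoded = HHHHHHHHFFFFFFFFFHHHHHHHH


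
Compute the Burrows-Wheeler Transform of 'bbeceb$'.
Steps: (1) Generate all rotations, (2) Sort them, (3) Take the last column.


Rotations (sorted):
  0: $bbeceb -> last char: b
  1: b$bbece -> last char: e
  2: bbeceb$ -> last char: $
  3: beceb$b -> last char: b
  4: ceb$bbe -> last char: e
  5: eb$bbec -> last char: c
  6: eceb$bb -> last char: b


BWT = be$becb


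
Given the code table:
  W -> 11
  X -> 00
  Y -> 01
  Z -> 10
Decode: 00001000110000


Decoding:
00 -> X
00 -> X
10 -> Z
00 -> X
11 -> W
00 -> X
00 -> X


Result: XXZXWXX


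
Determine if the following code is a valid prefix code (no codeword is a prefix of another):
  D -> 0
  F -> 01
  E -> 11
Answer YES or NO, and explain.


Checking each pair (does one codeword prefix another?):
  D='0' vs F='01': prefix -- VIOLATION

NO -- this is NOT a valid prefix code. D (0) is a prefix of F (01).


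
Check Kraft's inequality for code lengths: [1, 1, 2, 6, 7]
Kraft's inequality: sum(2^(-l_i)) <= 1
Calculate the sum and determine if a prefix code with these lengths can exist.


Sum = 2^(-1) + 2^(-1) + 2^(-2) + 2^(-6) + 2^(-7)
    = 0.5 + 0.5 + 0.25 + 0.015625 + 0.0078125
    = 163/128 = 1.2734375
Since 1.2734375 > 1, Kraft's inequality is NOT satisfied.
A prefix code with these lengths CANNOT exist.

Kraft sum = 1.2734375. Not satisfied.
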